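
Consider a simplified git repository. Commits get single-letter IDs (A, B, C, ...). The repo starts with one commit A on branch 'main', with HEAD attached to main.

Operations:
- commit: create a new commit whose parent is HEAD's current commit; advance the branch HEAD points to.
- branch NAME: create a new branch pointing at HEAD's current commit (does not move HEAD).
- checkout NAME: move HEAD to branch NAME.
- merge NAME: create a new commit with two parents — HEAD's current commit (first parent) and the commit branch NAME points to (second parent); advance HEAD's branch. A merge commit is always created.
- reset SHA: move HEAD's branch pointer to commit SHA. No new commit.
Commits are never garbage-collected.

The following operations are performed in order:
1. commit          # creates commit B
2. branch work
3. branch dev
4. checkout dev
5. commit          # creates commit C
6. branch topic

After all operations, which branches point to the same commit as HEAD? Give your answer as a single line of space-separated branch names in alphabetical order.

After op 1 (commit): HEAD=main@B [main=B]
After op 2 (branch): HEAD=main@B [main=B work=B]
After op 3 (branch): HEAD=main@B [dev=B main=B work=B]
After op 4 (checkout): HEAD=dev@B [dev=B main=B work=B]
After op 5 (commit): HEAD=dev@C [dev=C main=B work=B]
After op 6 (branch): HEAD=dev@C [dev=C main=B topic=C work=B]

Answer: dev topic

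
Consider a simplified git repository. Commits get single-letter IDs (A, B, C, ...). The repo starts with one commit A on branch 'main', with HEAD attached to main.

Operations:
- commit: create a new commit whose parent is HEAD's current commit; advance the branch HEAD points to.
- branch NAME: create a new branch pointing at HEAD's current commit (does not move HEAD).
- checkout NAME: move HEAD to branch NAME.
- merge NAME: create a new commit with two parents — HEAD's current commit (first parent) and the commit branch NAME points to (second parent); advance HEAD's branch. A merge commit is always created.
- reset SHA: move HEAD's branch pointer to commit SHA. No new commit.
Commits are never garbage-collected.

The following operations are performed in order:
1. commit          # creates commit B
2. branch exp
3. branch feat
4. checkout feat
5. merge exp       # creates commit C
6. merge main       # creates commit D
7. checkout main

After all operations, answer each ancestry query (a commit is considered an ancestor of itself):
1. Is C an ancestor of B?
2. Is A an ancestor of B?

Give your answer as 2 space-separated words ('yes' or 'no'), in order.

Answer: no yes

Derivation:
After op 1 (commit): HEAD=main@B [main=B]
After op 2 (branch): HEAD=main@B [exp=B main=B]
After op 3 (branch): HEAD=main@B [exp=B feat=B main=B]
After op 4 (checkout): HEAD=feat@B [exp=B feat=B main=B]
After op 5 (merge): HEAD=feat@C [exp=B feat=C main=B]
After op 6 (merge): HEAD=feat@D [exp=B feat=D main=B]
After op 7 (checkout): HEAD=main@B [exp=B feat=D main=B]
ancestors(B) = {A,B}; C in? no
ancestors(B) = {A,B}; A in? yes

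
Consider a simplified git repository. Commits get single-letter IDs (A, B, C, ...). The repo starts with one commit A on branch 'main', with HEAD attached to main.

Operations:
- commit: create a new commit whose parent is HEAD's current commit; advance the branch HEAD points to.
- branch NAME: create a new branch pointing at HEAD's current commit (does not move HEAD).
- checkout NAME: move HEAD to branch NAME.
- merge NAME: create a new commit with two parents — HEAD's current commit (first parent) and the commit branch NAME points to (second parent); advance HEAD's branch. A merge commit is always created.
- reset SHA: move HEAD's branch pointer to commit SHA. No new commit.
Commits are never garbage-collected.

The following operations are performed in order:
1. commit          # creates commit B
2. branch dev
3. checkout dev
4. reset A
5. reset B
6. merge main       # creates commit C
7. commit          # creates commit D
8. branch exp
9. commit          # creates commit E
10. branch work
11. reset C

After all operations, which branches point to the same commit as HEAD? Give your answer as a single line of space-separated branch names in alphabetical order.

Answer: dev

Derivation:
After op 1 (commit): HEAD=main@B [main=B]
After op 2 (branch): HEAD=main@B [dev=B main=B]
After op 3 (checkout): HEAD=dev@B [dev=B main=B]
After op 4 (reset): HEAD=dev@A [dev=A main=B]
After op 5 (reset): HEAD=dev@B [dev=B main=B]
After op 6 (merge): HEAD=dev@C [dev=C main=B]
After op 7 (commit): HEAD=dev@D [dev=D main=B]
After op 8 (branch): HEAD=dev@D [dev=D exp=D main=B]
After op 9 (commit): HEAD=dev@E [dev=E exp=D main=B]
After op 10 (branch): HEAD=dev@E [dev=E exp=D main=B work=E]
After op 11 (reset): HEAD=dev@C [dev=C exp=D main=B work=E]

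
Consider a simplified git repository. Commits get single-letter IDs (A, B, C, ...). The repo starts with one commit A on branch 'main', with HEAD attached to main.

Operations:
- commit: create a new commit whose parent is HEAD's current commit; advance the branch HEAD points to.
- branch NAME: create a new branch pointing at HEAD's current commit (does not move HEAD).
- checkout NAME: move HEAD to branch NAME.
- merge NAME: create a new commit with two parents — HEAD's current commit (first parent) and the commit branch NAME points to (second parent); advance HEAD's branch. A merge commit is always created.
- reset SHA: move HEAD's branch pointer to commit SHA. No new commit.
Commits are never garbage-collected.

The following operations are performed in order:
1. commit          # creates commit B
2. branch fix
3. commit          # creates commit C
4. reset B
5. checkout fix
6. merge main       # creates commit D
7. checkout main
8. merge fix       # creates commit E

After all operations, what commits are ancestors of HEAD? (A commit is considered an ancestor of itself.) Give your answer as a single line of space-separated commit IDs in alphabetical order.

Answer: A B D E

Derivation:
After op 1 (commit): HEAD=main@B [main=B]
After op 2 (branch): HEAD=main@B [fix=B main=B]
After op 3 (commit): HEAD=main@C [fix=B main=C]
After op 4 (reset): HEAD=main@B [fix=B main=B]
After op 5 (checkout): HEAD=fix@B [fix=B main=B]
After op 6 (merge): HEAD=fix@D [fix=D main=B]
After op 7 (checkout): HEAD=main@B [fix=D main=B]
After op 8 (merge): HEAD=main@E [fix=D main=E]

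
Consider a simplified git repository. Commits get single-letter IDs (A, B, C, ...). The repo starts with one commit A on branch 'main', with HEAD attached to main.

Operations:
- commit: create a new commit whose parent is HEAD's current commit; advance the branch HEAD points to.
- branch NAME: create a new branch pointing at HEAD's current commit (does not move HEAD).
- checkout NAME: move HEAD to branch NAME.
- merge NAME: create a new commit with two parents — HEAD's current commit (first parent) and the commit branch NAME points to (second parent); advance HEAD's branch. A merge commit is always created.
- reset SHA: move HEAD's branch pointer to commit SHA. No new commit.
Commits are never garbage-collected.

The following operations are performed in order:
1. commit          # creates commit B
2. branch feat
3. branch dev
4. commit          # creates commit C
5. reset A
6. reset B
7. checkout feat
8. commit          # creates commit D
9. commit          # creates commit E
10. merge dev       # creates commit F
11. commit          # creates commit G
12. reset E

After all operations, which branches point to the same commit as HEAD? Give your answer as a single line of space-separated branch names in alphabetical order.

Answer: feat

Derivation:
After op 1 (commit): HEAD=main@B [main=B]
After op 2 (branch): HEAD=main@B [feat=B main=B]
After op 3 (branch): HEAD=main@B [dev=B feat=B main=B]
After op 4 (commit): HEAD=main@C [dev=B feat=B main=C]
After op 5 (reset): HEAD=main@A [dev=B feat=B main=A]
After op 6 (reset): HEAD=main@B [dev=B feat=B main=B]
After op 7 (checkout): HEAD=feat@B [dev=B feat=B main=B]
After op 8 (commit): HEAD=feat@D [dev=B feat=D main=B]
After op 9 (commit): HEAD=feat@E [dev=B feat=E main=B]
After op 10 (merge): HEAD=feat@F [dev=B feat=F main=B]
After op 11 (commit): HEAD=feat@G [dev=B feat=G main=B]
After op 12 (reset): HEAD=feat@E [dev=B feat=E main=B]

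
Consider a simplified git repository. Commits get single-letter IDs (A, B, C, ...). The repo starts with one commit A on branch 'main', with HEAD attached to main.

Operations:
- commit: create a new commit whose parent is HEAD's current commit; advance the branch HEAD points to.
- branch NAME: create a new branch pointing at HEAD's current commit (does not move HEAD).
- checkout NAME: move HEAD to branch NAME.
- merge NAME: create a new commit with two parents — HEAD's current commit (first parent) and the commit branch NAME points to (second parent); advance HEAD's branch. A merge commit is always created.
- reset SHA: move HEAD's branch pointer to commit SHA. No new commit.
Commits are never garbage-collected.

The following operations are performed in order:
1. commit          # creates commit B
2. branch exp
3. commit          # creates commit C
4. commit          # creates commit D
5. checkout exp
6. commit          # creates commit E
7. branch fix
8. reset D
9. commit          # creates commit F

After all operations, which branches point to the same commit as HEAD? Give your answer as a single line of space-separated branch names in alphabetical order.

Answer: exp

Derivation:
After op 1 (commit): HEAD=main@B [main=B]
After op 2 (branch): HEAD=main@B [exp=B main=B]
After op 3 (commit): HEAD=main@C [exp=B main=C]
After op 4 (commit): HEAD=main@D [exp=B main=D]
After op 5 (checkout): HEAD=exp@B [exp=B main=D]
After op 6 (commit): HEAD=exp@E [exp=E main=D]
After op 7 (branch): HEAD=exp@E [exp=E fix=E main=D]
After op 8 (reset): HEAD=exp@D [exp=D fix=E main=D]
After op 9 (commit): HEAD=exp@F [exp=F fix=E main=D]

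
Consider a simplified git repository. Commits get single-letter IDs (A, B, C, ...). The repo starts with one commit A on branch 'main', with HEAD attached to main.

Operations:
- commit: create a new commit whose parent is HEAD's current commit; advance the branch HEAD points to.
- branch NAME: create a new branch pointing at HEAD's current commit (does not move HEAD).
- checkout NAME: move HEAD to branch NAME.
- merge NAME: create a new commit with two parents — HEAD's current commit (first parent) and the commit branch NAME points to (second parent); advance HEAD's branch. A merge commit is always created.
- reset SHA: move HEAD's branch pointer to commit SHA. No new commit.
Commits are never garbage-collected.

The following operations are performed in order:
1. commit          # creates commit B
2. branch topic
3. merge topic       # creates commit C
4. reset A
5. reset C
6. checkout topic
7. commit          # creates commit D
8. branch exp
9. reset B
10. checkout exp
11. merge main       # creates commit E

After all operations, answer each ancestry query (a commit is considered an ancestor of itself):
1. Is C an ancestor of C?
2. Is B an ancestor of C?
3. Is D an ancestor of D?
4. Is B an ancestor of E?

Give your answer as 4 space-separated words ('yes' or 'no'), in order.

After op 1 (commit): HEAD=main@B [main=B]
After op 2 (branch): HEAD=main@B [main=B topic=B]
After op 3 (merge): HEAD=main@C [main=C topic=B]
After op 4 (reset): HEAD=main@A [main=A topic=B]
After op 5 (reset): HEAD=main@C [main=C topic=B]
After op 6 (checkout): HEAD=topic@B [main=C topic=B]
After op 7 (commit): HEAD=topic@D [main=C topic=D]
After op 8 (branch): HEAD=topic@D [exp=D main=C topic=D]
After op 9 (reset): HEAD=topic@B [exp=D main=C topic=B]
After op 10 (checkout): HEAD=exp@D [exp=D main=C topic=B]
After op 11 (merge): HEAD=exp@E [exp=E main=C topic=B]
ancestors(C) = {A,B,C}; C in? yes
ancestors(C) = {A,B,C}; B in? yes
ancestors(D) = {A,B,D}; D in? yes
ancestors(E) = {A,B,C,D,E}; B in? yes

Answer: yes yes yes yes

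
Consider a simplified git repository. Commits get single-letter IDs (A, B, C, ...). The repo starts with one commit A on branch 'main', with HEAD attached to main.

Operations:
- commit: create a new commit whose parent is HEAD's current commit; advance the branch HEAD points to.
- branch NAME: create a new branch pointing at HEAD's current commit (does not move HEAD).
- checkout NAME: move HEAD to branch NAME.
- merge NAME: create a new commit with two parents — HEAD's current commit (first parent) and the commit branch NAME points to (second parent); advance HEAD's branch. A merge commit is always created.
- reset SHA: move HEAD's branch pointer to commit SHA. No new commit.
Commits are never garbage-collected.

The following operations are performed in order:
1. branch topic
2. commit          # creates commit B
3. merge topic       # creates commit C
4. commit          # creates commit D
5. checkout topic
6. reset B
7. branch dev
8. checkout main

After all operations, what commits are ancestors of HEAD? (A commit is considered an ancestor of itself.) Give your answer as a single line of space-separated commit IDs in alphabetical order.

After op 1 (branch): HEAD=main@A [main=A topic=A]
After op 2 (commit): HEAD=main@B [main=B topic=A]
After op 3 (merge): HEAD=main@C [main=C topic=A]
After op 4 (commit): HEAD=main@D [main=D topic=A]
After op 5 (checkout): HEAD=topic@A [main=D topic=A]
After op 6 (reset): HEAD=topic@B [main=D topic=B]
After op 7 (branch): HEAD=topic@B [dev=B main=D topic=B]
After op 8 (checkout): HEAD=main@D [dev=B main=D topic=B]

Answer: A B C D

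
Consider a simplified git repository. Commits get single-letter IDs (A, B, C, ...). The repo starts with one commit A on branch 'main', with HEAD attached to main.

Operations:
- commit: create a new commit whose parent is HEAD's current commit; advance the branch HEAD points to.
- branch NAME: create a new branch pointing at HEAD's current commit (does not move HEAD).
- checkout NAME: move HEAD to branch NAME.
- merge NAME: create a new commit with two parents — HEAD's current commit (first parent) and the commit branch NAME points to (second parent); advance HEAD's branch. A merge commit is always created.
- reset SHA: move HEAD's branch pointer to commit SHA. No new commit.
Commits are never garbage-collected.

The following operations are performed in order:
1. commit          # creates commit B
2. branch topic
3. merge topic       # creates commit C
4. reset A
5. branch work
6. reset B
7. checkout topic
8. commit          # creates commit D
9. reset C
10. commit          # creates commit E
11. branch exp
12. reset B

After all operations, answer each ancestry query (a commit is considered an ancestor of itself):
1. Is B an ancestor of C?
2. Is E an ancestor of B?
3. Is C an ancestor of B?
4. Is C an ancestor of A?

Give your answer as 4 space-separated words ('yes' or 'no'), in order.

Answer: yes no no no

Derivation:
After op 1 (commit): HEAD=main@B [main=B]
After op 2 (branch): HEAD=main@B [main=B topic=B]
After op 3 (merge): HEAD=main@C [main=C topic=B]
After op 4 (reset): HEAD=main@A [main=A topic=B]
After op 5 (branch): HEAD=main@A [main=A topic=B work=A]
After op 6 (reset): HEAD=main@B [main=B topic=B work=A]
After op 7 (checkout): HEAD=topic@B [main=B topic=B work=A]
After op 8 (commit): HEAD=topic@D [main=B topic=D work=A]
After op 9 (reset): HEAD=topic@C [main=B topic=C work=A]
After op 10 (commit): HEAD=topic@E [main=B topic=E work=A]
After op 11 (branch): HEAD=topic@E [exp=E main=B topic=E work=A]
After op 12 (reset): HEAD=topic@B [exp=E main=B topic=B work=A]
ancestors(C) = {A,B,C}; B in? yes
ancestors(B) = {A,B}; E in? no
ancestors(B) = {A,B}; C in? no
ancestors(A) = {A}; C in? no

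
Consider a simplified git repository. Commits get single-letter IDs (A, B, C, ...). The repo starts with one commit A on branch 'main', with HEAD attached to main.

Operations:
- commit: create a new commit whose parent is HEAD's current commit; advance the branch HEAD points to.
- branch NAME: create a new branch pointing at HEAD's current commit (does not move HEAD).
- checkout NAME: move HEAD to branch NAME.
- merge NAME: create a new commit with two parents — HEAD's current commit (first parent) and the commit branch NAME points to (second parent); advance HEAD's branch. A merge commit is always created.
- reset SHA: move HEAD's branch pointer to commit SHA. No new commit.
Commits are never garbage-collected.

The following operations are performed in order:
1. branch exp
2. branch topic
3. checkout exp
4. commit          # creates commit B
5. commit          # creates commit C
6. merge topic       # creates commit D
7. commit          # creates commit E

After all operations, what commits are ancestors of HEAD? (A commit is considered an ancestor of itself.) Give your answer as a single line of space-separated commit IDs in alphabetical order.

Answer: A B C D E

Derivation:
After op 1 (branch): HEAD=main@A [exp=A main=A]
After op 2 (branch): HEAD=main@A [exp=A main=A topic=A]
After op 3 (checkout): HEAD=exp@A [exp=A main=A topic=A]
After op 4 (commit): HEAD=exp@B [exp=B main=A topic=A]
After op 5 (commit): HEAD=exp@C [exp=C main=A topic=A]
After op 6 (merge): HEAD=exp@D [exp=D main=A topic=A]
After op 7 (commit): HEAD=exp@E [exp=E main=A topic=A]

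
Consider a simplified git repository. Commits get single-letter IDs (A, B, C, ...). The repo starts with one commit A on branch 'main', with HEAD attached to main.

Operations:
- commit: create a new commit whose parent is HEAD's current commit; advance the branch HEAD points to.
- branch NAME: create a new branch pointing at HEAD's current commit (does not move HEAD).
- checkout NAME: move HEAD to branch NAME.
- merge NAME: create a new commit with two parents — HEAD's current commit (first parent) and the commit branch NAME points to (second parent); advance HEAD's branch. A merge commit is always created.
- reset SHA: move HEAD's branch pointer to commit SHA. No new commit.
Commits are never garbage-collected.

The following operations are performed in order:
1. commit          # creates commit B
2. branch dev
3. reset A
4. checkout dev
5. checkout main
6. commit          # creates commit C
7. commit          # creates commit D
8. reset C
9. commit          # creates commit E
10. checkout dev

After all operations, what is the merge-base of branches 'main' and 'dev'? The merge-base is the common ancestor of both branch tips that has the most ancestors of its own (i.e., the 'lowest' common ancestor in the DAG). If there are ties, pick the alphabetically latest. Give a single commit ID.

After op 1 (commit): HEAD=main@B [main=B]
After op 2 (branch): HEAD=main@B [dev=B main=B]
After op 3 (reset): HEAD=main@A [dev=B main=A]
After op 4 (checkout): HEAD=dev@B [dev=B main=A]
After op 5 (checkout): HEAD=main@A [dev=B main=A]
After op 6 (commit): HEAD=main@C [dev=B main=C]
After op 7 (commit): HEAD=main@D [dev=B main=D]
After op 8 (reset): HEAD=main@C [dev=B main=C]
After op 9 (commit): HEAD=main@E [dev=B main=E]
After op 10 (checkout): HEAD=dev@B [dev=B main=E]
ancestors(main=E): ['A', 'C', 'E']
ancestors(dev=B): ['A', 'B']
common: ['A']

Answer: A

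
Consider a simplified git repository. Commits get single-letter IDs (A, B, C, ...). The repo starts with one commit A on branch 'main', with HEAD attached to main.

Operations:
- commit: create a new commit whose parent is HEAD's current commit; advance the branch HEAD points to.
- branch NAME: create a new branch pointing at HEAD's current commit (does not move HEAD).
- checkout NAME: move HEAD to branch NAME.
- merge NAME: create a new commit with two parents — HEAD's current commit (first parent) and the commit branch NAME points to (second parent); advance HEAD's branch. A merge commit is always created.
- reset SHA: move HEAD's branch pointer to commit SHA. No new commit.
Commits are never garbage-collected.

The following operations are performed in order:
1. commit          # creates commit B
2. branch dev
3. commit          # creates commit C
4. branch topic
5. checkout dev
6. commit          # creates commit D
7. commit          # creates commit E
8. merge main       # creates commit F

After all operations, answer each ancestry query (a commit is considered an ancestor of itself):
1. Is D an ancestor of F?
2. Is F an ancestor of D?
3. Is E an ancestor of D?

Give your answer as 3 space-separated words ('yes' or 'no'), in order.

After op 1 (commit): HEAD=main@B [main=B]
After op 2 (branch): HEAD=main@B [dev=B main=B]
After op 3 (commit): HEAD=main@C [dev=B main=C]
After op 4 (branch): HEAD=main@C [dev=B main=C topic=C]
After op 5 (checkout): HEAD=dev@B [dev=B main=C topic=C]
After op 6 (commit): HEAD=dev@D [dev=D main=C topic=C]
After op 7 (commit): HEAD=dev@E [dev=E main=C topic=C]
After op 8 (merge): HEAD=dev@F [dev=F main=C topic=C]
ancestors(F) = {A,B,C,D,E,F}; D in? yes
ancestors(D) = {A,B,D}; F in? no
ancestors(D) = {A,B,D}; E in? no

Answer: yes no no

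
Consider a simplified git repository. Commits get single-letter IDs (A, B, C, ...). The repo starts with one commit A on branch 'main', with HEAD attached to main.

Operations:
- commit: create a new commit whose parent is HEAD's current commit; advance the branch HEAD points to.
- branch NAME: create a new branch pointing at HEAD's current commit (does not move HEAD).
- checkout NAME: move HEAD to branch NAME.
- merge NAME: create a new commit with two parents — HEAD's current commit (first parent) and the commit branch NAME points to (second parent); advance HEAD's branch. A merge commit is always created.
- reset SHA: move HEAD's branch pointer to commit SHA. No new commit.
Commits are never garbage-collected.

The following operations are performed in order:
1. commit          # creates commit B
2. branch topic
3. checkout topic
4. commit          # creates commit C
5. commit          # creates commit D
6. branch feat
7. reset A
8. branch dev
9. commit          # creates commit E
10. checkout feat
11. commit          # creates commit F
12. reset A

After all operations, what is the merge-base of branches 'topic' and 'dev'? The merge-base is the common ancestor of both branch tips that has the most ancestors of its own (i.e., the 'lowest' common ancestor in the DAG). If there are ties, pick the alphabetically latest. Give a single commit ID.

Answer: A

Derivation:
After op 1 (commit): HEAD=main@B [main=B]
After op 2 (branch): HEAD=main@B [main=B topic=B]
After op 3 (checkout): HEAD=topic@B [main=B topic=B]
After op 4 (commit): HEAD=topic@C [main=B topic=C]
After op 5 (commit): HEAD=topic@D [main=B topic=D]
After op 6 (branch): HEAD=topic@D [feat=D main=B topic=D]
After op 7 (reset): HEAD=topic@A [feat=D main=B topic=A]
After op 8 (branch): HEAD=topic@A [dev=A feat=D main=B topic=A]
After op 9 (commit): HEAD=topic@E [dev=A feat=D main=B topic=E]
After op 10 (checkout): HEAD=feat@D [dev=A feat=D main=B topic=E]
After op 11 (commit): HEAD=feat@F [dev=A feat=F main=B topic=E]
After op 12 (reset): HEAD=feat@A [dev=A feat=A main=B topic=E]
ancestors(topic=E): ['A', 'E']
ancestors(dev=A): ['A']
common: ['A']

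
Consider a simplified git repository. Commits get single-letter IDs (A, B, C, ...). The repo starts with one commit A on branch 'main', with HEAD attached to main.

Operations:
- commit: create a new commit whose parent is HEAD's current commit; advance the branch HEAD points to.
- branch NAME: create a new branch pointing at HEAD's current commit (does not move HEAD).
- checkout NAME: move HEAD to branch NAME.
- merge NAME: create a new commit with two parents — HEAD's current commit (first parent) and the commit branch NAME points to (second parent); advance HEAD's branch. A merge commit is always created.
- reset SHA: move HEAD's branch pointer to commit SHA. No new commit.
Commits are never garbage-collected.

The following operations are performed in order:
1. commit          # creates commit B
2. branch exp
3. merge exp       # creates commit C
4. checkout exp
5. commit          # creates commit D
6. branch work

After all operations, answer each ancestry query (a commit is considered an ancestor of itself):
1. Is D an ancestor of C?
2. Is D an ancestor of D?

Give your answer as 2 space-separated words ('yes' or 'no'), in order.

After op 1 (commit): HEAD=main@B [main=B]
After op 2 (branch): HEAD=main@B [exp=B main=B]
After op 3 (merge): HEAD=main@C [exp=B main=C]
After op 4 (checkout): HEAD=exp@B [exp=B main=C]
After op 5 (commit): HEAD=exp@D [exp=D main=C]
After op 6 (branch): HEAD=exp@D [exp=D main=C work=D]
ancestors(C) = {A,B,C}; D in? no
ancestors(D) = {A,B,D}; D in? yes

Answer: no yes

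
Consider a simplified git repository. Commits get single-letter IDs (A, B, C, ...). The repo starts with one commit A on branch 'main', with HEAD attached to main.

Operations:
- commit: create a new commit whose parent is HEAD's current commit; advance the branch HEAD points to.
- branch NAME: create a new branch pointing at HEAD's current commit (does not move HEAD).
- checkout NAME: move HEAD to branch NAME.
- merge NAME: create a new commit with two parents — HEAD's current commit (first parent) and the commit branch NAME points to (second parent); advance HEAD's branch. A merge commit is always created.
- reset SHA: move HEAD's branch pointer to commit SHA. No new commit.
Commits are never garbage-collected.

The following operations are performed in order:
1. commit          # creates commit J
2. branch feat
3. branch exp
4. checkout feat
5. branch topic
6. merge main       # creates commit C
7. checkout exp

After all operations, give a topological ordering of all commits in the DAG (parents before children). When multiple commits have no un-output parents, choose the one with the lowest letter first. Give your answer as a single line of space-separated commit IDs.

Answer: A J C

Derivation:
After op 1 (commit): HEAD=main@J [main=J]
After op 2 (branch): HEAD=main@J [feat=J main=J]
After op 3 (branch): HEAD=main@J [exp=J feat=J main=J]
After op 4 (checkout): HEAD=feat@J [exp=J feat=J main=J]
After op 5 (branch): HEAD=feat@J [exp=J feat=J main=J topic=J]
After op 6 (merge): HEAD=feat@C [exp=J feat=C main=J topic=J]
After op 7 (checkout): HEAD=exp@J [exp=J feat=C main=J topic=J]
commit A: parents=[]
commit C: parents=['J', 'J']
commit J: parents=['A']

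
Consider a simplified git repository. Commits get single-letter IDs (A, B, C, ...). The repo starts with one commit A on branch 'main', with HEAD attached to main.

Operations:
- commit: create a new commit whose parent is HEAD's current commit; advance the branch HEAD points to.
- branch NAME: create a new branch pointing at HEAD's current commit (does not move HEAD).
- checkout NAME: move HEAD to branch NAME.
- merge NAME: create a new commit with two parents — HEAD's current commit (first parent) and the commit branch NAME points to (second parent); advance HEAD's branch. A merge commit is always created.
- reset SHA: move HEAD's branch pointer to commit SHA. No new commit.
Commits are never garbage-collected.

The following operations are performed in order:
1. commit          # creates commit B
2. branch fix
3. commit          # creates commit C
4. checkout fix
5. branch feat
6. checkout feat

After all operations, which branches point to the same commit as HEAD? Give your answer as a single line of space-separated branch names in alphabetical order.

After op 1 (commit): HEAD=main@B [main=B]
After op 2 (branch): HEAD=main@B [fix=B main=B]
After op 3 (commit): HEAD=main@C [fix=B main=C]
After op 4 (checkout): HEAD=fix@B [fix=B main=C]
After op 5 (branch): HEAD=fix@B [feat=B fix=B main=C]
After op 6 (checkout): HEAD=feat@B [feat=B fix=B main=C]

Answer: feat fix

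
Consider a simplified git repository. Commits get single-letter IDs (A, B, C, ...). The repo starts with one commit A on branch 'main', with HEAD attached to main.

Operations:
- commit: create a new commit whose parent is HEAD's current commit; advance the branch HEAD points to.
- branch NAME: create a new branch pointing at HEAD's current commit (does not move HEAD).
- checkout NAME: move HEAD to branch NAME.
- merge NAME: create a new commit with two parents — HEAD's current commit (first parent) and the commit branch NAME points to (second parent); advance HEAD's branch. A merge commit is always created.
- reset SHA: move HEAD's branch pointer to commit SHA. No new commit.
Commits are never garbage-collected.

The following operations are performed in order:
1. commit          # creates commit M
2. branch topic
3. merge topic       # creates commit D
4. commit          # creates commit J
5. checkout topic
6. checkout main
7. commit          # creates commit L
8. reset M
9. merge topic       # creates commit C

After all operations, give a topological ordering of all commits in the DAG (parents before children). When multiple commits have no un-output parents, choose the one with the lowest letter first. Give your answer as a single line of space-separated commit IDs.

Answer: A M C D J L

Derivation:
After op 1 (commit): HEAD=main@M [main=M]
After op 2 (branch): HEAD=main@M [main=M topic=M]
After op 3 (merge): HEAD=main@D [main=D topic=M]
After op 4 (commit): HEAD=main@J [main=J topic=M]
After op 5 (checkout): HEAD=topic@M [main=J topic=M]
After op 6 (checkout): HEAD=main@J [main=J topic=M]
After op 7 (commit): HEAD=main@L [main=L topic=M]
After op 8 (reset): HEAD=main@M [main=M topic=M]
After op 9 (merge): HEAD=main@C [main=C topic=M]
commit A: parents=[]
commit C: parents=['M', 'M']
commit D: parents=['M', 'M']
commit J: parents=['D']
commit L: parents=['J']
commit M: parents=['A']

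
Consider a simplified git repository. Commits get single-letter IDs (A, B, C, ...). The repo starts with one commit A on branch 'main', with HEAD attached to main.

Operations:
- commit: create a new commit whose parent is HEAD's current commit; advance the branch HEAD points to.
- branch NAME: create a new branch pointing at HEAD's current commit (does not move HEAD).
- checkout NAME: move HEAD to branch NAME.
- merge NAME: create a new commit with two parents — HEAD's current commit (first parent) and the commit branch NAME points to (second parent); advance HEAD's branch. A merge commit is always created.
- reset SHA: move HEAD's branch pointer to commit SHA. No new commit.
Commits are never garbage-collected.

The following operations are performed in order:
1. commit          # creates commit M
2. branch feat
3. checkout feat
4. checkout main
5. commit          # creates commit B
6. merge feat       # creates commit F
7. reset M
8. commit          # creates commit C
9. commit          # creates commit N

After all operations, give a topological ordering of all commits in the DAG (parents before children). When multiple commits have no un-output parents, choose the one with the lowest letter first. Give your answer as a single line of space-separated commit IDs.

After op 1 (commit): HEAD=main@M [main=M]
After op 2 (branch): HEAD=main@M [feat=M main=M]
After op 3 (checkout): HEAD=feat@M [feat=M main=M]
After op 4 (checkout): HEAD=main@M [feat=M main=M]
After op 5 (commit): HEAD=main@B [feat=M main=B]
After op 6 (merge): HEAD=main@F [feat=M main=F]
After op 7 (reset): HEAD=main@M [feat=M main=M]
After op 8 (commit): HEAD=main@C [feat=M main=C]
After op 9 (commit): HEAD=main@N [feat=M main=N]
commit A: parents=[]
commit B: parents=['M']
commit C: parents=['M']
commit F: parents=['B', 'M']
commit M: parents=['A']
commit N: parents=['C']

Answer: A M B C F N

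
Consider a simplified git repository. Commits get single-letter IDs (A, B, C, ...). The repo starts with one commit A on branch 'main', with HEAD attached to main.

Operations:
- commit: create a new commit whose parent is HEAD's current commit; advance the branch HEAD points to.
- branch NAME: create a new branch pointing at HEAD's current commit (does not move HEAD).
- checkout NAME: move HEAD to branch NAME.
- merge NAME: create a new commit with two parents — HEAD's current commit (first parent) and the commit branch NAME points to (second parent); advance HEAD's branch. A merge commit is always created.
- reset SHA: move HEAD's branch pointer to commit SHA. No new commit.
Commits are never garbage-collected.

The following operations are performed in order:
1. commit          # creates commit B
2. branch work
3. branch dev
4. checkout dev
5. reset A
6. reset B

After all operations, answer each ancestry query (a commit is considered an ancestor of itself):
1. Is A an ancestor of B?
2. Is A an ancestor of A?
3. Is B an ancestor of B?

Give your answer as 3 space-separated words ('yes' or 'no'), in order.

Answer: yes yes yes

Derivation:
After op 1 (commit): HEAD=main@B [main=B]
After op 2 (branch): HEAD=main@B [main=B work=B]
After op 3 (branch): HEAD=main@B [dev=B main=B work=B]
After op 4 (checkout): HEAD=dev@B [dev=B main=B work=B]
After op 5 (reset): HEAD=dev@A [dev=A main=B work=B]
After op 6 (reset): HEAD=dev@B [dev=B main=B work=B]
ancestors(B) = {A,B}; A in? yes
ancestors(A) = {A}; A in? yes
ancestors(B) = {A,B}; B in? yes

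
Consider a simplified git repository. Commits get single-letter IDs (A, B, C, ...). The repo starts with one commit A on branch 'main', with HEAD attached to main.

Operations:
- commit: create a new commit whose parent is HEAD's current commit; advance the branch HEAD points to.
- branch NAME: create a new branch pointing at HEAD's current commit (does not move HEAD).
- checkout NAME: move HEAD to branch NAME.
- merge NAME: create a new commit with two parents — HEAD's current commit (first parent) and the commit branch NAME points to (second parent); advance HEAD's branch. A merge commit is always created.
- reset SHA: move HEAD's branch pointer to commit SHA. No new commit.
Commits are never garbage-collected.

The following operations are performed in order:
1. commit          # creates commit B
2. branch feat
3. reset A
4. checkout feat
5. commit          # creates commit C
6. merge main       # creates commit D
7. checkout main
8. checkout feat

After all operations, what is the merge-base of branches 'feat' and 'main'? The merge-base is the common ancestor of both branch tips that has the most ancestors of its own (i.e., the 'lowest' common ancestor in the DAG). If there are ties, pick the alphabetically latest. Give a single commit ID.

Answer: A

Derivation:
After op 1 (commit): HEAD=main@B [main=B]
After op 2 (branch): HEAD=main@B [feat=B main=B]
After op 3 (reset): HEAD=main@A [feat=B main=A]
After op 4 (checkout): HEAD=feat@B [feat=B main=A]
After op 5 (commit): HEAD=feat@C [feat=C main=A]
After op 6 (merge): HEAD=feat@D [feat=D main=A]
After op 7 (checkout): HEAD=main@A [feat=D main=A]
After op 8 (checkout): HEAD=feat@D [feat=D main=A]
ancestors(feat=D): ['A', 'B', 'C', 'D']
ancestors(main=A): ['A']
common: ['A']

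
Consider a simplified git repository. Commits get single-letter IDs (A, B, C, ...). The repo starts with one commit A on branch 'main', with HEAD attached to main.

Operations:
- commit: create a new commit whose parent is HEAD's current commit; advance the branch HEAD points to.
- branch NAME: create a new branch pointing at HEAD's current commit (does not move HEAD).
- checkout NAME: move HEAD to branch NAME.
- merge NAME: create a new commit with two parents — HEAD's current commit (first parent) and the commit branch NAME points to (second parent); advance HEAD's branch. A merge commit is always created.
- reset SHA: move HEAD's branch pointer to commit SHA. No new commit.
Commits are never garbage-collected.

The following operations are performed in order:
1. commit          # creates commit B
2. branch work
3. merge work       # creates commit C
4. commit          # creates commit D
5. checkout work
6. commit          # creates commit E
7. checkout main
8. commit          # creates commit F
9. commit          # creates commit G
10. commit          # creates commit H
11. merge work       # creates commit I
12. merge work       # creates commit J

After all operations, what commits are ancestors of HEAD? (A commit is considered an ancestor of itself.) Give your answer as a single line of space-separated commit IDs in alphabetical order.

Answer: A B C D E F G H I J

Derivation:
After op 1 (commit): HEAD=main@B [main=B]
After op 2 (branch): HEAD=main@B [main=B work=B]
After op 3 (merge): HEAD=main@C [main=C work=B]
After op 4 (commit): HEAD=main@D [main=D work=B]
After op 5 (checkout): HEAD=work@B [main=D work=B]
After op 6 (commit): HEAD=work@E [main=D work=E]
After op 7 (checkout): HEAD=main@D [main=D work=E]
After op 8 (commit): HEAD=main@F [main=F work=E]
After op 9 (commit): HEAD=main@G [main=G work=E]
After op 10 (commit): HEAD=main@H [main=H work=E]
After op 11 (merge): HEAD=main@I [main=I work=E]
After op 12 (merge): HEAD=main@J [main=J work=E]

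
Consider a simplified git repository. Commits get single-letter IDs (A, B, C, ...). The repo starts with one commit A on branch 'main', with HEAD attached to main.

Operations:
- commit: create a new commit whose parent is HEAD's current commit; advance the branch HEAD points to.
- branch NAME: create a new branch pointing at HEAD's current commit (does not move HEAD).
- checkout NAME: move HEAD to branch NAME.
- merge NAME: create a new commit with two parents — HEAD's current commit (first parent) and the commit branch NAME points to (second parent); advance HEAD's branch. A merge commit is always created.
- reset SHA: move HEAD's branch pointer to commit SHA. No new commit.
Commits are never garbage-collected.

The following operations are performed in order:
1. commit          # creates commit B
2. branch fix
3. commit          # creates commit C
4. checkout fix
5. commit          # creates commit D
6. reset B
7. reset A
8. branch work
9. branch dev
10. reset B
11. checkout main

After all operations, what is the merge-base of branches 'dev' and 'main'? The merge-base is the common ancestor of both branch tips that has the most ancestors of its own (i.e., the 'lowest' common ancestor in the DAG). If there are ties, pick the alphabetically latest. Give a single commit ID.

Answer: A

Derivation:
After op 1 (commit): HEAD=main@B [main=B]
After op 2 (branch): HEAD=main@B [fix=B main=B]
After op 3 (commit): HEAD=main@C [fix=B main=C]
After op 4 (checkout): HEAD=fix@B [fix=B main=C]
After op 5 (commit): HEAD=fix@D [fix=D main=C]
After op 6 (reset): HEAD=fix@B [fix=B main=C]
After op 7 (reset): HEAD=fix@A [fix=A main=C]
After op 8 (branch): HEAD=fix@A [fix=A main=C work=A]
After op 9 (branch): HEAD=fix@A [dev=A fix=A main=C work=A]
After op 10 (reset): HEAD=fix@B [dev=A fix=B main=C work=A]
After op 11 (checkout): HEAD=main@C [dev=A fix=B main=C work=A]
ancestors(dev=A): ['A']
ancestors(main=C): ['A', 'B', 'C']
common: ['A']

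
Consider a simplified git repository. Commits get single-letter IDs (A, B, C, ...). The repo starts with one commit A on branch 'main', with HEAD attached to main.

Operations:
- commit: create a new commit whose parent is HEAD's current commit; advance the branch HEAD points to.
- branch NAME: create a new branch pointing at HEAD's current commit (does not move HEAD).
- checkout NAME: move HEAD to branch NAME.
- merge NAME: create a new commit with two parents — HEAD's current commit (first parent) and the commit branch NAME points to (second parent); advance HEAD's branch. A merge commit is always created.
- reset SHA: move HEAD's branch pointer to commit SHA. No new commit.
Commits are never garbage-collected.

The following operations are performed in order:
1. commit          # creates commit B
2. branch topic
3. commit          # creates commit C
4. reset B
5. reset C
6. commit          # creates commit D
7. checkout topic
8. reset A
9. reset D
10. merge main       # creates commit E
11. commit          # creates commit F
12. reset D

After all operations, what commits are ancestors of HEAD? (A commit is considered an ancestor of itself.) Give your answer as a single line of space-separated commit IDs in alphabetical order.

After op 1 (commit): HEAD=main@B [main=B]
After op 2 (branch): HEAD=main@B [main=B topic=B]
After op 3 (commit): HEAD=main@C [main=C topic=B]
After op 4 (reset): HEAD=main@B [main=B topic=B]
After op 5 (reset): HEAD=main@C [main=C topic=B]
After op 6 (commit): HEAD=main@D [main=D topic=B]
After op 7 (checkout): HEAD=topic@B [main=D topic=B]
After op 8 (reset): HEAD=topic@A [main=D topic=A]
After op 9 (reset): HEAD=topic@D [main=D topic=D]
After op 10 (merge): HEAD=topic@E [main=D topic=E]
After op 11 (commit): HEAD=topic@F [main=D topic=F]
After op 12 (reset): HEAD=topic@D [main=D topic=D]

Answer: A B C D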